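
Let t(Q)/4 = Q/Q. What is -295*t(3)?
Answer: -1180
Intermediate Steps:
t(Q) = 4 (t(Q) = 4*(Q/Q) = 4*1 = 4)
-295*t(3) = -295*4 = -1180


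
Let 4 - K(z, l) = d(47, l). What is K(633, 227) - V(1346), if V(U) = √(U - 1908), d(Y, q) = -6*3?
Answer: 22 - I*√562 ≈ 22.0 - 23.707*I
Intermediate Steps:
d(Y, q) = -18
K(z, l) = 22 (K(z, l) = 4 - 1*(-18) = 4 + 18 = 22)
V(U) = √(-1908 + U)
K(633, 227) - V(1346) = 22 - √(-1908 + 1346) = 22 - √(-562) = 22 - I*√562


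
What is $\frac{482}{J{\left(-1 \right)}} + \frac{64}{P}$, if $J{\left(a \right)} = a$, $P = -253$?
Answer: $- \frac{122010}{253} \approx -482.25$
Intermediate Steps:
$\frac{482}{J{\left(-1 \right)}} + \frac{64}{P} = \frac{482}{-1} + \frac{64}{-253} = 482 \left(-1\right) + 64 \left(- \frac{1}{253}\right) = -482 - \frac{64}{253} = - \frac{122010}{253}$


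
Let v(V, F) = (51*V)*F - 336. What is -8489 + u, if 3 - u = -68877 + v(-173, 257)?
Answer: 2328238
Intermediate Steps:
v(V, F) = -336 + 51*F*V (v(V, F) = 51*F*V - 336 = -336 + 51*F*V)
u = 2336727 (u = 3 - (-68877 + (-336 + 51*257*(-173))) = 3 - (-68877 + (-336 - 2267511)) = 3 - (-68877 - 2267847) = 3 - 1*(-2336724) = 3 + 2336724 = 2336727)
-8489 + u = -8489 + 2336727 = 2328238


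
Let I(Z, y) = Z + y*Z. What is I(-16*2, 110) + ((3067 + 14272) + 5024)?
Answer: 18811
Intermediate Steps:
I(Z, y) = Z + Z*y
I(-16*2, 110) + ((3067 + 14272) + 5024) = (-16*2)*(1 + 110) + ((3067 + 14272) + 5024) = -32*111 + (17339 + 5024) = -3552 + 22363 = 18811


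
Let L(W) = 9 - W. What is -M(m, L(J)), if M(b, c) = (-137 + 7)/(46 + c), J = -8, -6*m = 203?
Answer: 130/63 ≈ 2.0635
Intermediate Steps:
m = -203/6 (m = -⅙*203 = -203/6 ≈ -33.833)
M(b, c) = -130/(46 + c)
-M(m, L(J)) = -(-130)/(46 + (9 - 1*(-8))) = -(-130)/(46 + (9 + 8)) = -(-130)/(46 + 17) = -(-130)/63 = -1*(-130/63) = 130/63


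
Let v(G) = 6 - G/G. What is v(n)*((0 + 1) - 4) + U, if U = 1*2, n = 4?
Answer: -13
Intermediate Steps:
U = 2
v(G) = 5 (v(G) = 6 - 1*1 = 6 - 1 = 5)
v(n)*((0 + 1) - 4) + U = 5*((0 + 1) - 4) + 2 = 5*(1 - 4) + 2 = 5*(-3) + 2 = -15 + 2 = -13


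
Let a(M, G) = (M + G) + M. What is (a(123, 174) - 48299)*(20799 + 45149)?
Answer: -3157524292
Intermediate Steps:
a(M, G) = G + 2*M (a(M, G) = (G + M) + M = G + 2*M)
(a(123, 174) - 48299)*(20799 + 45149) = ((174 + 2*123) - 48299)*(20799 + 45149) = ((174 + 246) - 48299)*65948 = (420 - 48299)*65948 = -47879*65948 = -3157524292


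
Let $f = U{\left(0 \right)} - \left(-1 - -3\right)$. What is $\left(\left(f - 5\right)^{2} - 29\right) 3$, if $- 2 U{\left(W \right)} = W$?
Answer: $60$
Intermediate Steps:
$U{\left(W \right)} = - \frac{W}{2}$
$f = -2$ ($f = \left(- \frac{1}{2}\right) 0 - \left(-1 - -3\right) = 0 - \left(-1 + 3\right) = 0 - 2 = -2$)
$\left(\left(f - 5\right)^{2} - 29\right) 3 = \left(\left(-2 - 5\right)^{2} - 29\right) 3 = \left(\left(-7\right)^{2} - 29\right) 3 = \left(49 - 29\right) 3 = 20 \cdot 3 = 60$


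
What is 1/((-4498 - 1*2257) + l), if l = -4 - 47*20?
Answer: -1/7699 ≈ -0.00012989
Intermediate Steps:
l = -944 (l = -4 - 940 = -944)
1/((-4498 - 1*2257) + l) = 1/((-4498 - 1*2257) - 944) = 1/((-4498 - 2257) - 944) = 1/(-6755 - 944) = 1/(-7699) = -1/7699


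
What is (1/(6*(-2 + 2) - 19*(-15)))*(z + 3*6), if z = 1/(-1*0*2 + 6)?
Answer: 109/1710 ≈ 0.063743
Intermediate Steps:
z = ⅙ (z = 1/(0*2 + 6) = 1/(0 + 6) = 1/6 = ⅙ ≈ 0.16667)
(1/(6*(-2 + 2) - 19*(-15)))*(z + 3*6) = (1/(6*(-2 + 2) - 19*(-15)))*(⅙ + 3*6) = (-1/15/(6*0 - 19))*(⅙ + 18) = (-1/15/(0 - 19))*(109/6) = (-1/15/(-19))*(109/6) = -1/19*(-1/15)*(109/6) = (1/285)*(109/6) = 109/1710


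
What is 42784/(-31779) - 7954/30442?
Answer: -777600347/483708159 ≈ -1.6076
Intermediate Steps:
42784/(-31779) - 7954/30442 = 42784*(-1/31779) - 7954*1/30442 = -42784/31779 - 3977/15221 = -777600347/483708159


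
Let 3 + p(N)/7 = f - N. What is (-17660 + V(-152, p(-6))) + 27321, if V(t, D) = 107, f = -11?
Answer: 9768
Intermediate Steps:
p(N) = -98 - 7*N (p(N) = -21 + 7*(-11 - N) = -21 + (-77 - 7*N) = -98 - 7*N)
(-17660 + V(-152, p(-6))) + 27321 = (-17660 + 107) + 27321 = -17553 + 27321 = 9768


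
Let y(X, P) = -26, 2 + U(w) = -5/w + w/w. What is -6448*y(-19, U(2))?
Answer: 167648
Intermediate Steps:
U(w) = -1 - 5/w (U(w) = -2 + (-5/w + w/w) = -2 + (-5/w + 1) = -2 + (1 - 5/w) = -1 - 5/w)
-6448*y(-19, U(2)) = -6448*(-26) = 167648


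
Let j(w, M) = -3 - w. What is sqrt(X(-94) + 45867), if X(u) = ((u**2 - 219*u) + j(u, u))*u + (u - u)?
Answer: I*sqrt(2728355) ≈ 1651.8*I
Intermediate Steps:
X(u) = u*(-3 + u**2 - 220*u) (X(u) = ((u**2 - 219*u) + (-3 - u))*u + (u - u) = (-3 + u**2 - 220*u)*u + 0 = u*(-3 + u**2 - 220*u) + 0 = u*(-3 + u**2 - 220*u))
sqrt(X(-94) + 45867) = sqrt(-94*(-3 + (-94)**2 - 220*(-94)) + 45867) = sqrt(-94*(-3 + 8836 + 20680) + 45867) = sqrt(-94*29513 + 45867) = sqrt(-2774222 + 45867) = sqrt(-2728355) = I*sqrt(2728355)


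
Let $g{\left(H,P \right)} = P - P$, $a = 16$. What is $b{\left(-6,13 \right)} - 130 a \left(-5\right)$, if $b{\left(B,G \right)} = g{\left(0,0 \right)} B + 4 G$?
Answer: $10452$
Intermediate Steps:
$g{\left(H,P \right)} = 0$
$b{\left(B,G \right)} = 4 G$ ($b{\left(B,G \right)} = 0 B + 4 G = 0 + 4 G = 4 G$)
$b{\left(-6,13 \right)} - 130 a \left(-5\right) = 4 \cdot 13 - 130 \cdot 16 \left(-5\right) = 52 - -10400 = 52 + 10400 = 10452$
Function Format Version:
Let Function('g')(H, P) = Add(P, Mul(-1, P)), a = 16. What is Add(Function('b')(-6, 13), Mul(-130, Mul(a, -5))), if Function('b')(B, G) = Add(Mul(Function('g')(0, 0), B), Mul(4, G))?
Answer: 10452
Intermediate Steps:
Function('g')(H, P) = 0
Function('b')(B, G) = Mul(4, G) (Function('b')(B, G) = Add(Mul(0, B), Mul(4, G)) = Add(0, Mul(4, G)) = Mul(4, G))
Add(Function('b')(-6, 13), Mul(-130, Mul(a, -5))) = Add(Mul(4, 13), Mul(-130, Mul(16, -5))) = Add(52, Mul(-130, -80)) = Add(52, 10400) = 10452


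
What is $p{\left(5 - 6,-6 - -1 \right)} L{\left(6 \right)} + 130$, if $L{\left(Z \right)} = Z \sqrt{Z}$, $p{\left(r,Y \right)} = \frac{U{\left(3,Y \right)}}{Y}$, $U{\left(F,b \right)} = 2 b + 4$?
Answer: $130 + \frac{36 \sqrt{6}}{5} \approx 147.64$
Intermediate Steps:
$U{\left(F,b \right)} = 4 + 2 b$
$p{\left(r,Y \right)} = \frac{4 + 2 Y}{Y}$
$L{\left(Z \right)} = Z^{\frac{3}{2}}$
$p{\left(5 - 6,-6 - -1 \right)} L{\left(6 \right)} + 130 = \left(2 + \frac{4}{-6 - -1}\right) 6^{\frac{3}{2}} + 130 = \left(2 + \frac{4}{-6 + 1}\right) 6 \sqrt{6} + 130 = \left(2 + \frac{4}{-5}\right) 6 \sqrt{6} + 130 = \left(2 + 4 \left(- \frac{1}{5}\right)\right) 6 \sqrt{6} + 130 = \left(2 - \frac{4}{5}\right) 6 \sqrt{6} + 130 = \frac{6 \cdot 6 \sqrt{6}}{5} + 130 = \frac{36 \sqrt{6}}{5} + 130 = 130 + \frac{36 \sqrt{6}}{5}$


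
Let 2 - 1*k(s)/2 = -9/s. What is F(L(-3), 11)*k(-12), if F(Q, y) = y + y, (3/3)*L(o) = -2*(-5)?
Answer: 55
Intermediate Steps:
L(o) = 10 (L(o) = -2*(-5) = 10)
k(s) = 4 + 18/s (k(s) = 4 - (-18)/s = 4 + 18/s)
F(Q, y) = 2*y
F(L(-3), 11)*k(-12) = (2*11)*(4 + 18/(-12)) = 22*(4 + 18*(-1/12)) = 22*(4 - 3/2) = 22*(5/2) = 55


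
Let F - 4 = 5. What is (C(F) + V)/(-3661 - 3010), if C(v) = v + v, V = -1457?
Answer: 1439/6671 ≈ 0.21571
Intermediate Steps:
F = 9 (F = 4 + 5 = 9)
C(v) = 2*v
(C(F) + V)/(-3661 - 3010) = (2*9 - 1457)/(-3661 - 3010) = (18 - 1457)/(-6671) = -1439*(-1/6671) = 1439/6671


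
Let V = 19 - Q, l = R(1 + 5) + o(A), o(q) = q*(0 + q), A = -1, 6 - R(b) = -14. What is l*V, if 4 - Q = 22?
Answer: 777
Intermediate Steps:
R(b) = 20 (R(b) = 6 - 1*(-14) = 6 + 14 = 20)
Q = -18 (Q = 4 - 1*22 = 4 - 22 = -18)
o(q) = q² (o(q) = q*q = q²)
l = 21 (l = 20 + (-1)² = 20 + 1 = 21)
V = 37 (V = 19 - 1*(-18) = 19 + 18 = 37)
l*V = 21*37 = 777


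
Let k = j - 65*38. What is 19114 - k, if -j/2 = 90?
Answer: 21764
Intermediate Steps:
j = -180 (j = -2*90 = -180)
k = -2650 (k = -180 - 65*38 = -180 - 2470 = -2650)
19114 - k = 19114 - 1*(-2650) = 19114 + 2650 = 21764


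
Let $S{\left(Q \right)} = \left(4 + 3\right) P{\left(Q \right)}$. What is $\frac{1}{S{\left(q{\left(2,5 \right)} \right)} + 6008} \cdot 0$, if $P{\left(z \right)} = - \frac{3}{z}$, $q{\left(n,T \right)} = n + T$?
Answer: $0$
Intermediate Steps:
$q{\left(n,T \right)} = T + n$
$S{\left(Q \right)} = - \frac{21}{Q}$ ($S{\left(Q \right)} = \left(4 + 3\right) \left(- \frac{3}{Q}\right) = 7 \left(- \frac{3}{Q}\right) = - \frac{21}{Q}$)
$\frac{1}{S{\left(q{\left(2,5 \right)} \right)} + 6008} \cdot 0 = \frac{1}{- \frac{21}{5 + 2} + 6008} \cdot 0 = \frac{1}{- \frac{21}{7} + 6008} \cdot 0 = \frac{1}{\left(-21\right) \frac{1}{7} + 6008} \cdot 0 = \frac{1}{-3 + 6008} \cdot 0 = \frac{1}{6005} \cdot 0 = 0$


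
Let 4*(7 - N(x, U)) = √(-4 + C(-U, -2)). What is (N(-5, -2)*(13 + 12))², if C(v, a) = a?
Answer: 243125/8 - 4375*I*√6/2 ≈ 30391.0 - 5358.3*I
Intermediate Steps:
N(x, U) = 7 - I*√6/4 (N(x, U) = 7 - √(-4 - 2)/4 = 7 - I*√6/4)
(N(-5, -2)*(13 + 12))² = ((7 - I*√6/4)*(13 + 12))² = ((7 - I*√6/4)*25)² = (175 - 25*I*√6/4)²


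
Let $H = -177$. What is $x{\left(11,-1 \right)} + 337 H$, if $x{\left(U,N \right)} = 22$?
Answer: $-59627$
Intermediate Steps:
$x{\left(11,-1 \right)} + 337 H = 22 + 337 \left(-177\right) = 22 - 59649 = -59627$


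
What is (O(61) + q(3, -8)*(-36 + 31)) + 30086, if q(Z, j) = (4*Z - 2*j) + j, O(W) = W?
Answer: 30047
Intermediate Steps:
q(Z, j) = -j + 4*Z (q(Z, j) = (-2*j + 4*Z) + j = -j + 4*Z)
(O(61) + q(3, -8)*(-36 + 31)) + 30086 = (61 + (-1*(-8) + 4*3)*(-36 + 31)) + 30086 = (61 + (8 + 12)*(-5)) + 30086 = (61 + 20*(-5)) + 30086 = (61 - 100) + 30086 = -39 + 30086 = 30047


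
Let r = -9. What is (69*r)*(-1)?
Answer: 621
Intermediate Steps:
(69*r)*(-1) = (69*(-9))*(-1) = -621*(-1) = 621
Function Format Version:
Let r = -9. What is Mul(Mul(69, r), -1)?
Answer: 621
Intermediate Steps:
Mul(Mul(69, r), -1) = Mul(Mul(69, -9), -1) = Mul(-621, -1) = 621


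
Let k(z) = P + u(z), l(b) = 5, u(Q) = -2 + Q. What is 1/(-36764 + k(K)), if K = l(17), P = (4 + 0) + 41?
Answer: -1/36716 ≈ -2.7236e-5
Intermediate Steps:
P = 45 (P = 4 + 41 = 45)
K = 5
k(z) = 43 + z (k(z) = 45 + (-2 + z) = 43 + z)
1/(-36764 + k(K)) = 1/(-36764 + (43 + 5)) = 1/(-36764 + 48) = 1/(-36716) = -1/36716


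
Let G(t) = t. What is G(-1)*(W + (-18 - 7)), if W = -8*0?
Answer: 25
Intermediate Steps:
W = 0
G(-1)*(W + (-18 - 7)) = -(0 + (-18 - 7)) = -(0 - 25) = -1*(-25) = 25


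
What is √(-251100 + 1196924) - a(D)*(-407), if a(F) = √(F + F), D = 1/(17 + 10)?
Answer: 4*√59114 + 407*√6/9 ≈ 1083.3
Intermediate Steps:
D = 1/27 ≈ 0.037037
a(F) = √2*√F (a(F) = √(2*F) = √2*√F)
√(-251100 + 1196924) - a(D)*(-407) = √(-251100 + 1196924) - √2*√(1/27)*(-407) = √945824 - √2*(√3/9)*(-407) = 4*√59114 - √6/9*(-407) = 4*√59114 - (-407)*√6/9 = 4*√59114 + 407*√6/9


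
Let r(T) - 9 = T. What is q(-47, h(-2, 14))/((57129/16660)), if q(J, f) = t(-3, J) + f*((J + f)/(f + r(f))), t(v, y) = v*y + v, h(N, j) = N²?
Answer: 2130520/57129 ≈ 37.293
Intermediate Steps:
r(T) = 9 + T
t(v, y) = v + v*y
q(J, f) = -3 - 3*J + f*(J + f)/(9 + 2*f) (q(J, f) = -3*(1 + J) + f*((J + f)/(f + (9 + f))) = (-3 - 3*J) + f*((J + f)/(9 + 2*f)) = (-3 - 3*J) + f*(J + f)/(9 + 2*f) = -3 - 3*J + f*(J + f)/(9 + 2*f))
q(-47, h(-2, 14))/((57129/16660)) = ((-27 + ((-2)²)² - 27*(-47) - 6*(-2)² - 5*(-47)*(-2)²)/(9 + 2*(-2)²))/((57129/16660)) = ((-27 + 4² + 1269 - 6*4 - 5*(-47)*4)/(9 + 2*4))/((57129*(1/16660))) = ((-27 + 16 + 1269 - 24 + 940)/(9 + 8))/(57129/16660) = (2174/17)*(16660/57129) = 2130520/57129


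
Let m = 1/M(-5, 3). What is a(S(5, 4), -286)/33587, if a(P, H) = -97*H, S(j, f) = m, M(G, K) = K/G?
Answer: 27742/33587 ≈ 0.82597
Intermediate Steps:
m = -5/3 (m = 1/(3/(-5)) = 1/(3*(-⅕)) = 1/(-⅗) = -5/3 ≈ -1.6667)
S(j, f) = -5/3
a(S(5, 4), -286)/33587 = -97*(-286)/33587 = 27742*(1/33587) = 27742/33587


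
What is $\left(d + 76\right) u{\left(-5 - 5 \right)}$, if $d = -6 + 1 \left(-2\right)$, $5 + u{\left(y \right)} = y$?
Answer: $-1020$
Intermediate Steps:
$u{\left(y \right)} = -5 + y$
$d = -8$ ($d = -6 - 2 = -8$)
$\left(d + 76\right) u{\left(-5 - 5 \right)} = \left(-8 + 76\right) \left(-5 - 10\right) = 68 \left(-5 - 10\right) = 68 \left(-15\right) = -1020$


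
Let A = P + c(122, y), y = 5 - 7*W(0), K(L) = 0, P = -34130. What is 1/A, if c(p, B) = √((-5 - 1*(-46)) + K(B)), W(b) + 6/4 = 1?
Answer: -34130/1164856859 - √41/1164856859 ≈ -2.9305e-5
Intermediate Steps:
W(b) = -½ (W(b) = -3/2 + 1 = -½)
y = 17/2 (y = 5 - 7*(-½) = 5 + 7/2 = 17/2 ≈ 8.5000)
c(p, B) = √41 (c(p, B) = √((-5 - 1*(-46)) + 0) = √((-5 + 46) + 0) = √(41 + 0) = √41)
A = -34130 + √41 ≈ -34124.
1/A = 1/(-34130 + √41)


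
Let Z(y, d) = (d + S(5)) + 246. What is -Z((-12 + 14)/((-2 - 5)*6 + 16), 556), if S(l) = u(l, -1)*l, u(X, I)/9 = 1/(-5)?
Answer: -793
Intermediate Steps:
u(X, I) = -9/5 (u(X, I) = 9/(-5) = 9*(-1/5) = -9/5)
S(l) = -9*l/5
Z(y, d) = 237 + d (Z(y, d) = (d - 9/5*5) + 246 = (d - 9) + 246 = (-9 + d) + 246 = 237 + d)
-Z((-12 + 14)/((-2 - 5)*6 + 16), 556) = -(237 + 556) = -1*793 = -793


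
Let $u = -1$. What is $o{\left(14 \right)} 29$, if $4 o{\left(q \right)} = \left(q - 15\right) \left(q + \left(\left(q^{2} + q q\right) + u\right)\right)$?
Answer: $- \frac{11745}{4} \approx -2936.3$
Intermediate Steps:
$o{\left(q \right)} = \frac{\left(-15 + q\right) \left(-1 + q + 2 q^{2}\right)}{4}$ ($o{\left(q \right)} = \frac{\left(q - 15\right) \left(q - \left(1 - q^{2} - q q\right)\right)}{4} = \frac{\left(-15 + q\right) \left(q + \left(\left(q^{2} + q^{2}\right) - 1\right)\right)}{4} = \frac{\left(-15 + q\right) \left(q + \left(2 q^{2} - 1\right)\right)}{4} = \frac{\left(-15 + q\right) \left(q + \left(-1 + 2 q^{2}\right)\right)}{4} = \frac{\left(-15 + q\right) \left(-1 + q + 2 q^{2}\right)}{4}$)
$o{\left(14 \right)} 29 = \left(\frac{15}{4} + \frac{14^{3}}{2} - 56 - \frac{29 \cdot 14^{2}}{4}\right) 29 = \left(\frac{15}{4} + \frac{1}{2} \cdot 2744 - 56 - 1421\right) 29 = \left(\frac{15}{4} + 1372 - 56 - 1421\right) 29 = \left(- \frac{405}{4}\right) 29 = - \frac{11745}{4}$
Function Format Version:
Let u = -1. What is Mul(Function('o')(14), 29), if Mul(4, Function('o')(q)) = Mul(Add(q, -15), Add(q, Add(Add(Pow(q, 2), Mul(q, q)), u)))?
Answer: Rational(-11745, 4) ≈ -2936.3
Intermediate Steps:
Function('o')(q) = Mul(Rational(1, 4), Add(-15, q), Add(-1, q, Mul(2, Pow(q, 2)))) (Function('o')(q) = Mul(Rational(1, 4), Mul(Add(q, -15), Add(q, Add(Add(Pow(q, 2), Mul(q, q)), -1)))) = Mul(Rational(1, 4), Mul(Add(-15, q), Add(q, Add(Add(Pow(q, 2), Pow(q, 2)), -1)))) = Mul(Rational(1, 4), Mul(Add(-15, q), Add(q, Add(Mul(2, Pow(q, 2)), -1)))) = Mul(Rational(1, 4), Mul(Add(-15, q), Add(q, Add(-1, Mul(2, Pow(q, 2)))))) = Mul(Rational(1, 4), Mul(Add(-15, q), Add(-1, q, Mul(2, Pow(q, 2))))) = Mul(Rational(1, 4), Add(-15, q), Add(-1, q, Mul(2, Pow(q, 2)))))
Mul(Function('o')(14), 29) = Mul(Add(Rational(15, 4), Mul(Rational(1, 2), Pow(14, 3)), Mul(-4, 14), Mul(Rational(-29, 4), Pow(14, 2))), 29) = Mul(Add(Rational(15, 4), Mul(Rational(1, 2), 2744), -56, Mul(Rational(-29, 4), 196)), 29) = Mul(Add(Rational(15, 4), 1372, -56, -1421), 29) = Mul(Rational(-405, 4), 29) = Rational(-11745, 4)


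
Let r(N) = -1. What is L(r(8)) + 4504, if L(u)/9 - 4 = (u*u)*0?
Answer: 4540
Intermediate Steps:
L(u) = 36 (L(u) = 36 + 9*((u*u)*0) = 36 + 9*(u**2*0) = 36 + 9*0 = 36 + 0 = 36)
L(r(8)) + 4504 = 36 + 4504 = 4540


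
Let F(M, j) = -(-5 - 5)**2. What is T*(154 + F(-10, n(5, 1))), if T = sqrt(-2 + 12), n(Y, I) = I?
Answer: 54*sqrt(10) ≈ 170.76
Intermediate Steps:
T = sqrt(10) ≈ 3.1623
F(M, j) = -100 (F(M, j) = -1*(-10)**2 = -1*100 = -100)
T*(154 + F(-10, n(5, 1))) = sqrt(10)*(154 - 100) = sqrt(10)*54 = 54*sqrt(10)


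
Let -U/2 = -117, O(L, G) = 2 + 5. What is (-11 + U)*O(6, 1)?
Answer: 1561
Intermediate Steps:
O(L, G) = 7
U = 234 (U = -2*(-117) = 234)
(-11 + U)*O(6, 1) = (-11 + 234)*7 = 223*7 = 1561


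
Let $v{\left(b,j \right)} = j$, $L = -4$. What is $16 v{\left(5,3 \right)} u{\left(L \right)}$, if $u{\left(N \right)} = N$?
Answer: $-192$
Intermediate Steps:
$16 v{\left(5,3 \right)} u{\left(L \right)} = 16 \cdot 3 \left(-4\right) = 16 \left(-12\right) = -192$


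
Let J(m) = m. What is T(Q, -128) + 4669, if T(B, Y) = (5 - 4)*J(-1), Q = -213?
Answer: 4668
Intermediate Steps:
T(B, Y) = -1 (T(B, Y) = (5 - 4)*(-1) = 1*(-1) = -1)
T(Q, -128) + 4669 = -1 + 4669 = 4668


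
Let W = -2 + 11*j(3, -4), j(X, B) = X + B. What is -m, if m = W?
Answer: 13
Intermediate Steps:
j(X, B) = B + X
W = -13 (W = -2 + 11*(-4 + 3) = -2 + 11*(-1) = -2 - 11 = -13)
m = -13
-m = -1*(-13) = 13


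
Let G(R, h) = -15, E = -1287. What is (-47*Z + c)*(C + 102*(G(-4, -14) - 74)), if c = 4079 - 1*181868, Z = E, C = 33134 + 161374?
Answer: -21750939000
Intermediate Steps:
C = 194508
Z = -1287
c = -177789 (c = 4079 - 181868 = -177789)
(-47*Z + c)*(C + 102*(G(-4, -14) - 74)) = (-47*(-1287) - 177789)*(194508 + 102*(-15 - 74)) = (60489 - 177789)*(194508 + 102*(-89)) = -117300*(194508 - 9078) = -117300*185430 = -21750939000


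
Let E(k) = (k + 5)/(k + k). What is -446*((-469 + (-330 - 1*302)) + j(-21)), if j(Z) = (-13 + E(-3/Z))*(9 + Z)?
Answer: 517806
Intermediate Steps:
E(k) = (5 + k)/(2*k) (E(k) = (5 + k)/((2*k)) = (5 + k)*(1/(2*k)) = (5 + k)/(2*k))
j(Z) = (-13 - Z*(5 - 3/Z)/6)*(9 + Z) (j(Z) = (-13 + (5 - 3/Z)/(2*((-3/Z))))*(9 + Z) = (-13 + (-Z/3)*(5 - 3/Z)/2)*(9 + Z) = (-13 - Z*(5 - 3/Z)/6)*(9 + Z))
-446*((-469 + (-330 - 1*302)) + j(-21)) = -446*((-469 + (-330 - 1*302)) + (-225/2 - 41/2*(-21) - ⅙*(-21)*(-3 + 5*(-21)))) = -446*((-469 + (-330 - 302)) + (-225/2 + 861/2 - ⅙*(-21)*(-3 - 105))) = -446*((-469 - 632) + (-225/2 + 861/2 - ⅙*(-21)*(-108))) = -446*(-1101 + (-225/2 + 861/2 - 378)) = -446*(-1101 - 60) = -446*(-1161) = 517806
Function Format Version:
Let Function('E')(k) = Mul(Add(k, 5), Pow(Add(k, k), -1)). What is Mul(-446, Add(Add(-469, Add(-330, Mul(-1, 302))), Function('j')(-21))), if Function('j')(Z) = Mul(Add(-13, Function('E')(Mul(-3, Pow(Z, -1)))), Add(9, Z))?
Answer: 517806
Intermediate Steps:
Function('E')(k) = Mul(Rational(1, 2), Pow(k, -1), Add(5, k)) (Function('E')(k) = Mul(Add(5, k), Pow(Mul(2, k), -1)) = Mul(Add(5, k), Mul(Rational(1, 2), Pow(k, -1))) = Mul(Rational(1, 2), Pow(k, -1), Add(5, k)))
Function('j')(Z) = Mul(Add(-13, Mul(Rational(-1, 6), Z, Add(5, Mul(-3, Pow(Z, -1))))), Add(9, Z)) (Function('j')(Z) = Mul(Add(-13, Mul(Rational(1, 2), Pow(Mul(-3, Pow(Z, -1)), -1), Add(5, Mul(-3, Pow(Z, -1))))), Add(9, Z)) = Mul(Add(-13, Mul(Rational(1, 2), Mul(Rational(-1, 3), Z), Add(5, Mul(-3, Pow(Z, -1))))), Add(9, Z)) = Mul(Add(-13, Mul(Rational(-1, 6), Z, Add(5, Mul(-3, Pow(Z, -1))))), Add(9, Z)))
Mul(-446, Add(Add(-469, Add(-330, Mul(-1, 302))), Function('j')(-21))) = Mul(-446, Add(Add(-469, Add(-330, Mul(-1, 302))), Add(Rational(-225, 2), Mul(Rational(-41, 2), -21), Mul(Rational(-1, 6), -21, Add(-3, Mul(5, -21)))))) = Mul(-446, Add(Add(-469, Add(-330, -302)), Add(Rational(-225, 2), Rational(861, 2), Mul(Rational(-1, 6), -21, Add(-3, -105))))) = Mul(-446, Add(Add(-469, -632), Add(Rational(-225, 2), Rational(861, 2), Mul(Rational(-1, 6), -21, -108)))) = Mul(-446, Add(-1101, Add(Rational(-225, 2), Rational(861, 2), -378))) = Mul(-446, Add(-1101, -60)) = Mul(-446, -1161) = 517806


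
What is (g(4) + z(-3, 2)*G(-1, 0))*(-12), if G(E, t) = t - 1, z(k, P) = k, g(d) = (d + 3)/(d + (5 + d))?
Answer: -552/13 ≈ -42.462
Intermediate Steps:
g(d) = (3 + d)/(5 + 2*d)
G(E, t) = -1 + t
(g(4) + z(-3, 2)*G(-1, 0))*(-12) = ((3 + 4)/(5 + 2*4) - 3*(-1 + 0))*(-12) = (7/(5 + 8) - 3*(-1))*(-12) = (7/13 + 3)*(-12) = (46/13)*(-12) = -552/13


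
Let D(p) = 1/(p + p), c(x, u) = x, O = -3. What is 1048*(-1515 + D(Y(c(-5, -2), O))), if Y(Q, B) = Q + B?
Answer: -3175571/2 ≈ -1.5878e+6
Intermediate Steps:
Y(Q, B) = B + Q
D(p) = 1/(2*p)
1048*(-1515 + D(Y(c(-5, -2), O))) = 1048*(-1515 + 1/(2*(-3 - 5))) = 1048*(-1515 + (1/2)/(-8)) = 1048*(-1515 + (1/2)*(-1/8)) = 1048*(-1515 - 1/16) = 1048*(-24241/16) = -3175571/2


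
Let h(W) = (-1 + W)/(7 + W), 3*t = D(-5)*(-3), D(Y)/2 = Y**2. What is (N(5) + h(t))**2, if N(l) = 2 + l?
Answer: 123904/1849 ≈ 67.011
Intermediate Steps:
D(Y) = 2*Y**2
t = -50 (t = ((2*(-5)**2)*(-3))/3 = ((2*25)*(-3))/3 = (50*(-3))/3 = (1/3)*(-150) = -50)
h(W) = (-1 + W)/(7 + W)
(N(5) + h(t))**2 = ((2 + 5) + (-1 - 50)/(7 - 50))**2 = (7 - 51/(-43))**2 = (7 - 1/43*(-51))**2 = (7 + 51/43)**2 = (352/43)**2 = 123904/1849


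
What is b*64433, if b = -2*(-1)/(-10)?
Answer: -64433/5 ≈ -12887.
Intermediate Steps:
b = -⅕ (b = 2*(-⅒) = -⅕ ≈ -0.20000)
b*64433 = -⅕*64433 = -64433/5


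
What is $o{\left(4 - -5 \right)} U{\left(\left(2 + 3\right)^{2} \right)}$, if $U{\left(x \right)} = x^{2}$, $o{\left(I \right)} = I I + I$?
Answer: $56250$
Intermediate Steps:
$o{\left(I \right)} = I + I^{2}$ ($o{\left(I \right)} = I^{2} + I = I + I^{2}$)
$o{\left(4 - -5 \right)} U{\left(\left(2 + 3\right)^{2} \right)} = \left(4 - -5\right) \left(1 + \left(4 - -5\right)\right) \left(\left(2 + 3\right)^{2}\right)^{2} = \left(4 + 5\right) \left(1 + \left(4 + 5\right)\right) \left(5^{2}\right)^{2} = 9 \left(1 + 9\right) 25^{2} = 9 \cdot 10 \cdot 625 = 90 \cdot 625 = 56250$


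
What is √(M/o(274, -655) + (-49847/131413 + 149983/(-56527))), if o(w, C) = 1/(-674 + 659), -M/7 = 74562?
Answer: 3*√48001267375264366416919718/7428382651 ≈ 2798.0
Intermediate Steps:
M = -521934 (M = -7*74562 = -521934)
o(w, C) = -1/15 (o(w, C) = 1/(-15) = -1/15)
√(M/o(274, -655) + (-49847/131413 + 149983/(-56527))) = √(-521934/(-1/15) + (-49847/131413 + 149983/(-56527))) = √(-521934*(-15) + (-49847*1/131413 + 149983*(-1/56527))) = √(7829010 + (-49847/131413 - 149983/56527)) = √(7829010 - 22527417348/7428382651) = √(58156859531088162/7428382651) = 3*√48001267375264366416919718/7428382651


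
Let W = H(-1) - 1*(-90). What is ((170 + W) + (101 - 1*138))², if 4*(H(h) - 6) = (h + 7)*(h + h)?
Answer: 51076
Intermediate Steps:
H(h) = 6 + h*(7 + h)/2 (H(h) = 6 + ((h + 7)*(h + h))/4 = 6 + ((7 + h)*(2*h))/4 = 6 + (2*h*(7 + h))/4 = 6 + h*(7 + h)/2)
W = 93 (W = (6 + (½)*(-1)² + (7/2)*(-1)) - 1*(-90) = (6 + (½)*1 - 7/2) + 90 = (6 + ½ - 7/2) + 90 = 3 + 90 = 93)
((170 + W) + (101 - 1*138))² = ((170 + 93) + (101 - 1*138))² = (263 + (101 - 138))² = (263 - 37)² = 226² = 51076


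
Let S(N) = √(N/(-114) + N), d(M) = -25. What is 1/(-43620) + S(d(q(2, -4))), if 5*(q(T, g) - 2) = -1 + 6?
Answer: -1/43620 + 5*I*√12882/114 ≈ -2.2925e-5 + 4.978*I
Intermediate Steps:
q(T, g) = 3 (q(T, g) = 2 + (-1 + 6)/5 = 2 + (⅕)*5 = 2 + 1 = 3)
S(N) = √12882*√N/114 (S(N) = √(N*(-1/114) + N) = √(-N/114 + N) = √(113*N/114) = √12882*√N/114)
1/(-43620) + S(d(q(2, -4))) = 1/(-43620) + √12882*√(-25)/114 = -1/43620 + √12882*(5*I)/114 = -1/43620 + 5*I*√12882/114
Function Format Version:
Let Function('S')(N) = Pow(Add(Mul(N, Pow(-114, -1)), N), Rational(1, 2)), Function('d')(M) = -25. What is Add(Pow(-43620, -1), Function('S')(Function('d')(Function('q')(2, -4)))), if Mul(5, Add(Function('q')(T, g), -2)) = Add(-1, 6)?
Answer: Add(Rational(-1, 43620), Mul(Rational(5, 114), I, Pow(12882, Rational(1, 2)))) ≈ Add(-2.2925e-5, Mul(4.9780, I))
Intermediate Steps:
Function('q')(T, g) = 3 (Function('q')(T, g) = Add(2, Mul(Rational(1, 5), Add(-1, 6))) = Add(2, Mul(Rational(1, 5), 5)) = Add(2, 1) = 3)
Function('S')(N) = Mul(Rational(1, 114), Pow(12882, Rational(1, 2)), Pow(N, Rational(1, 2))) (Function('S')(N) = Pow(Add(Mul(N, Rational(-1, 114)), N), Rational(1, 2)) = Pow(Add(Mul(Rational(-1, 114), N), N), Rational(1, 2)) = Pow(Mul(Rational(113, 114), N), Rational(1, 2)) = Mul(Rational(1, 114), Pow(12882, Rational(1, 2)), Pow(N, Rational(1, 2))))
Add(Pow(-43620, -1), Function('S')(Function('d')(Function('q')(2, -4)))) = Add(Pow(-43620, -1), Mul(Rational(1, 114), Pow(12882, Rational(1, 2)), Pow(-25, Rational(1, 2)))) = Add(Rational(-1, 43620), Mul(Rational(1, 114), Pow(12882, Rational(1, 2)), Mul(5, I))) = Add(Rational(-1, 43620), Mul(Rational(5, 114), I, Pow(12882, Rational(1, 2))))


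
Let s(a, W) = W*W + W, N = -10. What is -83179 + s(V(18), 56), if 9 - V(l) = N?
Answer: -79987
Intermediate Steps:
V(l) = 19 (V(l) = 9 - 1*(-10) = 9 + 10 = 19)
s(a, W) = W + W² (s(a, W) = W² + W = W + W²)
-83179 + s(V(18), 56) = -83179 + 56*(1 + 56) = -83179 + 56*57 = -83179 + 3192 = -79987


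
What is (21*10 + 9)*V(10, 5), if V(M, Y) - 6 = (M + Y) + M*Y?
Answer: 15549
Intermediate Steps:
V(M, Y) = 6 + M + Y + M*Y (V(M, Y) = 6 + ((M + Y) + M*Y) = 6 + (M + Y + M*Y) = 6 + M + Y + M*Y)
(21*10 + 9)*V(10, 5) = (21*10 + 9)*(6 + 10 + 5 + 10*5) = (210 + 9)*(6 + 10 + 5 + 50) = 219*71 = 15549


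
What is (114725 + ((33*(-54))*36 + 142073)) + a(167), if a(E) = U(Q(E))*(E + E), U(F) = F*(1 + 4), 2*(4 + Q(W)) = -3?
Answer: 183461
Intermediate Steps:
Q(W) = -11/2 (Q(W) = -4 + (1/2)*(-3) = -4 - 3/2 = -11/2)
U(F) = 5*F (U(F) = F*5 = 5*F)
a(E) = -55*E (a(E) = (5*(-11/2))*(E + E) = -55*E)
(114725 + ((33*(-54))*36 + 142073)) + a(167) = (114725 + ((33*(-54))*36 + 142073)) - 55*167 = (114725 + (-1782*36 + 142073)) - 9185 = (114725 + (-64152 + 142073)) - 9185 = (114725 + 77921) - 9185 = 192646 - 9185 = 183461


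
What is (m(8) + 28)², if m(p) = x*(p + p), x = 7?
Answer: 19600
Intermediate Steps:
m(p) = 14*p (m(p) = 7*(p + p) = 7*(2*p) = 14*p)
(m(8) + 28)² = (14*8 + 28)² = (112 + 28)² = 140² = 19600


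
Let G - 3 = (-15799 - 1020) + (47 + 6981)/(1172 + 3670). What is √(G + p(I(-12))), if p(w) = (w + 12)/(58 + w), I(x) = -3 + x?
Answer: I*√20247480701503/34701 ≈ 129.67*I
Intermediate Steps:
p(w) = (12 + w)/(58 + w)
G = -40708022/2421 (G = 3 + ((-15799 - 1020) + (47 + 6981)/(1172 + 3670)) = 3 + (-16819 + 7028/4842) = 3 + (-16819 + 7028*(1/4842)) = 3 + (-16819 + 3514/2421) = 3 - 40715285/2421 = -40708022/2421 ≈ -16815.)
√(G + p(I(-12))) = √(-40708022/2421 + (12 + (-3 - 12))/(58 + (-3 - 12))) = √(-40708022/2421 + (12 - 15)/(58 - 15)) = √(-40708022/2421 - 3/43) = √(-1750452209/104103) = I*√20247480701503/34701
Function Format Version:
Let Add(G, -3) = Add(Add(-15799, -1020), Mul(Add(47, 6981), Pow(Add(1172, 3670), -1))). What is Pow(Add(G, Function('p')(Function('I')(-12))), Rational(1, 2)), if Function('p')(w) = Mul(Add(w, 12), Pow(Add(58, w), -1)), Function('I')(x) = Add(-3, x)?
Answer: Mul(Rational(1, 34701), I, Pow(20247480701503, Rational(1, 2))) ≈ Mul(129.67, I)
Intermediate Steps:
Function('p')(w) = Mul(Pow(Add(58, w), -1), Add(12, w)) (Function('p')(w) = Mul(Add(12, w), Pow(Add(58, w), -1)) = Mul(Pow(Add(58, w), -1), Add(12, w)))
G = Rational(-40708022, 2421) (G = Add(3, Add(Add(-15799, -1020), Mul(Add(47, 6981), Pow(Add(1172, 3670), -1)))) = Add(3, Add(-16819, Mul(7028, Pow(4842, -1)))) = Add(3, Add(-16819, Mul(7028, Rational(1, 4842)))) = Add(3, Add(-16819, Rational(3514, 2421))) = Add(3, Rational(-40715285, 2421)) = Rational(-40708022, 2421) ≈ -16815.)
Pow(Add(G, Function('p')(Function('I')(-12))), Rational(1, 2)) = Pow(Add(Rational(-40708022, 2421), Mul(Pow(Add(58, Add(-3, -12)), -1), Add(12, Add(-3, -12)))), Rational(1, 2)) = Pow(Add(Rational(-40708022, 2421), Mul(Pow(Add(58, -15), -1), Add(12, -15))), Rational(1, 2)) = Pow(Add(Rational(-40708022, 2421), Mul(Pow(43, -1), -3)), Rational(1, 2)) = Pow(Add(Rational(-40708022, 2421), Mul(Rational(1, 43), -3)), Rational(1, 2)) = Pow(Add(Rational(-40708022, 2421), Rational(-3, 43)), Rational(1, 2)) = Pow(Rational(-1750452209, 104103), Rational(1, 2)) = Mul(Rational(1, 34701), I, Pow(20247480701503, Rational(1, 2)))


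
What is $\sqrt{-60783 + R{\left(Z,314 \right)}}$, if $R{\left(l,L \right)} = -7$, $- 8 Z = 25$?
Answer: $i \sqrt{60790} \approx 246.56 i$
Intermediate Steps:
$Z = - \frac{25}{8}$ ($Z = \left(- \frac{1}{8}\right) 25 = - \frac{25}{8} \approx -3.125$)
$\sqrt{-60783 + R{\left(Z,314 \right)}} = \sqrt{-60783 - 7} = \sqrt{-60790} = i \sqrt{60790}$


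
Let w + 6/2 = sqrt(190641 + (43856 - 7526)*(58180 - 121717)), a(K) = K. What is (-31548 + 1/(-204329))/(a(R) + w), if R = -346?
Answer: 2249713781257/471638403271730 + 6446171293*I*sqrt(2308108569)/471638403271730 ≈ 0.00477 + 0.65663*I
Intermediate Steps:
w = -3 + I*sqrt(2308108569) (w = -3 + sqrt(190641 + (43856 - 7526)*(58180 - 121717)) = -3 + sqrt(190641 + 36330*(-63537)) = -3 + sqrt(190641 - 2308299210) = -3 + sqrt(-2308108569) = -3 + I*sqrt(2308108569) ≈ -3.0 + 48043.0*I)
(-31548 + 1/(-204329))/(a(R) + w) = (-31548 + 1/(-204329))/(-346 + (-3 + I*sqrt(2308108569))) = (-31548 - 1/204329)/(-349 + I*sqrt(2308108569)) = -6446171293/(204329*(-349 + I*sqrt(2308108569)))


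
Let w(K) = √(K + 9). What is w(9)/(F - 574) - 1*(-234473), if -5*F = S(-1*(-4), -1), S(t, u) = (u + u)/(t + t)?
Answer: 234473 - 60*√2/11479 ≈ 2.3447e+5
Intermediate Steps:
S(t, u) = u/t (S(t, u) = (2*u)/((2*t)) = (2*u)*(1/(2*t)) = u/t)
F = 1/20 (F = -(-1)/(5*((-1*(-4)))) = -(-1)/(5*4) = -⅕*(-¼) = 1/20 ≈ 0.050000)
w(K) = √(9 + K)
w(9)/(F - 574) - 1*(-234473) = √(9 + 9)/(1/20 - 574) - 1*(-234473) = √18/(-11479/20) + 234473 = -60*√2/11479 + 234473 = 234473 - 60*√2/11479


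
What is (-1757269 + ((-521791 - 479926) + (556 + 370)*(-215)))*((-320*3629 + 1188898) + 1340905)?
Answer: -4048195041748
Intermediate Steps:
(-1757269 + ((-521791 - 479926) + (556 + 370)*(-215)))*((-320*3629 + 1188898) + 1340905) = (-1757269 + (-1001717 + 926*(-215)))*((-1161280 + 1188898) + 1340905) = (-1757269 + (-1001717 - 199090))*(27618 + 1340905) = (-1757269 - 1200807)*1368523 = -2958076*1368523 = -4048195041748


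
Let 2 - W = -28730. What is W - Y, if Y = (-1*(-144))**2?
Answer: 7996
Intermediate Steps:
Y = 20736 (Y = 144**2 = 20736)
W = 28732 (W = 2 - 1*(-28730) = 2 + 28730 = 28732)
W - Y = 28732 - 1*20736 = 28732 - 20736 = 7996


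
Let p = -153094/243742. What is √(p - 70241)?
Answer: I*√1043266636023918/121871 ≈ 265.03*I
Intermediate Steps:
p = -76547/121871 (p = -153094*1/243742 = -76547/121871 ≈ -0.62810)
√(p - 70241) = √(-76547/121871 - 70241) = √(-8560417458/121871) = I*√1043266636023918/121871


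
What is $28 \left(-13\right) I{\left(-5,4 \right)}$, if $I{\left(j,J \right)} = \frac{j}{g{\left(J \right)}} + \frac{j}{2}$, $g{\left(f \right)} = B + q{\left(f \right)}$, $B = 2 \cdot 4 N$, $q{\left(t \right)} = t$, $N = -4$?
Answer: $845$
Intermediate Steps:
$B = -32$ ($B = 2 \cdot 4 \left(-4\right) = 8 \left(-4\right) = -32$)
$g{\left(f \right)} = -32 + f$
$I{\left(j,J \right)} = \frac{j}{2} + \frac{j}{-32 + J}$ ($I{\left(j,J \right)} = \frac{j}{-32 + J} + \frac{j}{2} = \frac{j}{2} + \frac{j}{-32 + J}$)
$28 \left(-13\right) I{\left(-5,4 \right)} = 28 \left(-13\right) \frac{1}{2} \left(-5\right) \frac{1}{-32 + 4} \left(-30 + 4\right) = - 364 \cdot \frac{1}{2} \left(-5\right) \frac{1}{-28} \left(-26\right) = - 364 \cdot \frac{1}{2} \left(-5\right) \left(- \frac{1}{28}\right) \left(-26\right) = \left(-364\right) \left(- \frac{65}{28}\right) = 845$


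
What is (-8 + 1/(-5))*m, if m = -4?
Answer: 164/5 ≈ 32.800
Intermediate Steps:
(-8 + 1/(-5))*m = (-8 + 1/(-5))*(-4) = (-8 - ⅕)*(-4) = -41/5*(-4) = 164/5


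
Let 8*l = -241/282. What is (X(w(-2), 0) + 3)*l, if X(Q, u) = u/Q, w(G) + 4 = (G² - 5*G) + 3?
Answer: -241/752 ≈ -0.32048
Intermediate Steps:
l = -241/2256 (l = (-241/282)/8 = (-241*1/282)/8 = (⅛)*(-241/282) = -241/2256 ≈ -0.10683)
w(G) = -1 + G² - 5*G (w(G) = -4 + ((G² - 5*G) + 3) = -4 + (3 + G² - 5*G) = -1 + G² - 5*G)
(X(w(-2), 0) + 3)*l = (0/(-1 + (-2)² - 5*(-2)) + 3)*(-241/2256) = (0/(-1 + 4 + 10) + 3)*(-241/2256) = (0/13 + 3)*(-241/2256) = (0*(1/13) + 3)*(-241/2256) = (0 + 3)*(-241/2256) = 3*(-241/2256) = -241/752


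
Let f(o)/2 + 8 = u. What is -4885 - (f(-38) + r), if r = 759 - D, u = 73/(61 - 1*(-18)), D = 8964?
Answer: 263398/79 ≈ 3334.2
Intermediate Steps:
u = 73/79 (u = 73/(61 + 18) = 73/79 ≈ 0.92405)
r = -8205 (r = 759 - 1*8964 = 759 - 8964 = -8205)
f(o) = -1118/79 (f(o) = -16 + 2*(73/79) = -16 + 146/79 = -1118/79)
-4885 - (f(-38) + r) = -4885 - (-1118/79 - 8205) = -4885 - 1*(-649313/79) = -4885 + 649313/79 = 263398/79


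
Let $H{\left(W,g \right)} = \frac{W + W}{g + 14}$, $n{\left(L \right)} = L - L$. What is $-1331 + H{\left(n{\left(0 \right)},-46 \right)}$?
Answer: $-1331$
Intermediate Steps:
$n{\left(L \right)} = 0$
$H{\left(W,g \right)} = \frac{2 W}{14 + g}$
$-1331 + H{\left(n{\left(0 \right)},-46 \right)} = -1331 + 2 \cdot 0 \frac{1}{14 - 46} = -1331 + 2 \cdot 0 \frac{1}{-32} = -1331 + 2 \cdot 0 \left(- \frac{1}{32}\right) = -1331 + 0 = -1331$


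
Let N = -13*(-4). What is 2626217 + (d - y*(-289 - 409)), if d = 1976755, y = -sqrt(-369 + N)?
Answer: 4602972 - 698*I*sqrt(317) ≈ 4.603e+6 - 12428.0*I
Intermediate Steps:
N = 52
y = -I*sqrt(317) (y = -sqrt(-369 + 52) = -sqrt(-317) = -I*sqrt(317) ≈ -17.805*I)
2626217 + (d - y*(-289 - 409)) = 2626217 + (1976755 - (-I*sqrt(317))*(-289 - 409)) = 2626217 + (1976755 - (-I*sqrt(317))*(-698)) = 2626217 + (1976755 - 698*I*sqrt(317)) = 4602972 - 698*I*sqrt(317)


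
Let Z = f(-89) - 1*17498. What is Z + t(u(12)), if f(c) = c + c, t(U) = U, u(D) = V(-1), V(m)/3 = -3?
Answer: -17685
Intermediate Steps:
V(m) = -9 (V(m) = 3*(-3) = -9)
u(D) = -9
f(c) = 2*c
Z = -17676 (Z = 2*(-89) - 1*17498 = -178 - 17498 = -17676)
Z + t(u(12)) = -17676 - 9 = -17685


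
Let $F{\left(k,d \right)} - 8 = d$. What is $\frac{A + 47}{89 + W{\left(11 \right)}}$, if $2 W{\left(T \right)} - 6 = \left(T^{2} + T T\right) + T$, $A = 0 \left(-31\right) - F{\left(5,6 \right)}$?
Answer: $\frac{66}{437} \approx 0.15103$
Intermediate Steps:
$F{\left(k,d \right)} = 8 + d$
$A = -14$ ($A = 0 \left(-31\right) - \left(8 + 6\right) = 0 - 14 = -14$)
$W{\left(T \right)} = 3 + T^{2} + \frac{T}{2}$ ($W{\left(T \right)} = 3 + \frac{\left(T^{2} + T T\right) + T}{2} = 3 + \frac{\left(T^{2} + T^{2}\right) + T}{2} = 3 + \frac{2 T^{2} + T}{2} = 3 + \frac{T + 2 T^{2}}{2} = 3 + \left(T^{2} + \frac{T}{2}\right) = 3 + T^{2} + \frac{T}{2}$)
$\frac{A + 47}{89 + W{\left(11 \right)}} = \frac{-14 + 47}{89 + \left(3 + 11^{2} + \frac{1}{2} \cdot 11\right)} = \frac{33}{89 + \left(3 + 121 + \frac{11}{2}\right)} = \frac{33}{89 + \frac{259}{2}} = \frac{33}{\frac{437}{2}} = 33 \cdot \frac{2}{437} = \frac{66}{437}$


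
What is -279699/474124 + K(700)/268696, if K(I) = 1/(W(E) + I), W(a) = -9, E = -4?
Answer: -1854693402005/3143932093288 ≈ -0.58993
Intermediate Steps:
K(I) = 1/(-9 + I)
-279699/474124 + K(700)/268696 = -279699/474124 + 1/((-9 + 700)*268696) = -279699*1/474124 + (1/268696)/691 = -39957/67732 + (1/691)*(1/268696) = -39957/67732 + 1/185668936 = -1854693402005/3143932093288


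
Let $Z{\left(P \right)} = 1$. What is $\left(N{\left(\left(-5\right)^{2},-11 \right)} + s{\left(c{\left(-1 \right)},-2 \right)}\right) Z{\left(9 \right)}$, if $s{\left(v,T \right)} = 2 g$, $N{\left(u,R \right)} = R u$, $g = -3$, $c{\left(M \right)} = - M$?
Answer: $-281$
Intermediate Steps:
$s{\left(v,T \right)} = -6$ ($s{\left(v,T \right)} = 2 \left(-3\right) = -6$)
$\left(N{\left(\left(-5\right)^{2},-11 \right)} + s{\left(c{\left(-1 \right)},-2 \right)}\right) Z{\left(9 \right)} = \left(- 11 \left(-5\right)^{2} - 6\right) 1 = \left(\left(-11\right) 25 - 6\right) 1 = \left(-275 - 6\right) 1 = \left(-281\right) 1 = -281$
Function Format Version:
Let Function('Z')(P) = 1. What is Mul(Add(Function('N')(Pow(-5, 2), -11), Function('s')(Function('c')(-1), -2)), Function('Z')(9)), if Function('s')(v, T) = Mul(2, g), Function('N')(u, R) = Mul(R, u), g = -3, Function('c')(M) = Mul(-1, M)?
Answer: -281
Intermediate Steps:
Function('s')(v, T) = -6 (Function('s')(v, T) = Mul(2, -3) = -6)
Mul(Add(Function('N')(Pow(-5, 2), -11), Function('s')(Function('c')(-1), -2)), Function('Z')(9)) = Mul(Add(Mul(-11, Pow(-5, 2)), -6), 1) = Mul(Add(Mul(-11, 25), -6), 1) = Mul(Add(-275, -6), 1) = Mul(-281, 1) = -281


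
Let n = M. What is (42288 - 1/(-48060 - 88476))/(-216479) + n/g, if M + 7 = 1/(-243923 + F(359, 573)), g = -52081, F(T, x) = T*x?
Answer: -358872324154631011/1838389424303592282 ≈ -0.19521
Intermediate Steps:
M = -267513/38216 (M = -7 + 1/(-243923 + 359*573) = -7 + 1/(-243923 + 205707) = -7 + 1/(-38216) = -7 - 1/38216 = -267513/38216 ≈ -7.0000)
n = -267513/38216 ≈ -7.0000
(42288 - 1/(-48060 - 88476))/(-216479) + n/g = (42288 - 1/(-48060 - 88476))/(-216479) - 267513/38216/(-52081) = (42288 - 1/(-136536))*(-1/216479) - 267513/38216*(-1/52081) = (42288 - 1*(-1/136536))*(-1/216479) + 267513/1990327496 = (42288 + 1/136536)*(-1/216479) + 267513/1990327496 = (5773834369/136536)*(-1/216479) + 267513/1990327496 = -5773834369/29557176744 + 267513/1990327496 = -358872324154631011/1838389424303592282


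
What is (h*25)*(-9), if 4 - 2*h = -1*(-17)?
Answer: 2925/2 ≈ 1462.5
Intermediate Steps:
h = -13/2 (h = 2 - (-1)*(-17)/2 = 2 - 1/2*17 = 2 - 17/2 = -13/2 ≈ -6.5000)
(h*25)*(-9) = -13/2*25*(-9) = -325/2*(-9) = 2925/2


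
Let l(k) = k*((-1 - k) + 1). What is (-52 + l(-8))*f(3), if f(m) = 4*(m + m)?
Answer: -2784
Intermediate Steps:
f(m) = 8*m (f(m) = 4*(2*m) = 8*m)
l(k) = -k² (l(k) = k*(-k) = -k²)
(-52 + l(-8))*f(3) = (-52 - 1*(-8)²)*(8*3) = (-52 - 1*64)*24 = (-52 - 64)*24 = -116*24 = -2784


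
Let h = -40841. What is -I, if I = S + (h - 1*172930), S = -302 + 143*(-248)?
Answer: 249537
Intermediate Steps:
S = -35766 (S = -302 - 35464 = -35766)
I = -249537 (I = -35766 + (-40841 - 1*172930) = -35766 + (-40841 - 172930) = -35766 - 213771 = -249537)
-I = -1*(-249537) = 249537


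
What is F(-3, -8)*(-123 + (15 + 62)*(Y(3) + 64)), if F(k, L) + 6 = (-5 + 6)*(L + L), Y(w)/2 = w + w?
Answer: -126038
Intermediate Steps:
Y(w) = 4*w (Y(w) = 2*(w + w) = 2*(2*w) = 4*w)
F(k, L) = -6 + 2*L (F(k, L) = -6 + (-5 + 6)*(L + L) = -6 + 1*(2*L) = -6 + 2*L)
F(-3, -8)*(-123 + (15 + 62)*(Y(3) + 64)) = (-6 + 2*(-8))*(-123 + (15 + 62)*(4*3 + 64)) = (-6 - 16)*(-123 + 77*(12 + 64)) = -22*(-123 + 77*76) = -22*(-123 + 5852) = -22*5729 = -126038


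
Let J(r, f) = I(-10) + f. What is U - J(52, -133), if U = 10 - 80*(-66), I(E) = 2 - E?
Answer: 5411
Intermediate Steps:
J(r, f) = 12 + f (J(r, f) = (2 - 1*(-10)) + f = (2 + 10) + f = 12 + f)
U = 5290 (U = 10 + 5280 = 5290)
U - J(52, -133) = 5290 - (12 - 133) = 5290 - 1*(-121) = 5290 + 121 = 5411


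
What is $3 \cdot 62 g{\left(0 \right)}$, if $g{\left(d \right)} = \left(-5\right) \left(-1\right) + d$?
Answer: $930$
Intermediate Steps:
$g{\left(d \right)} = 5 + d$
$3 \cdot 62 g{\left(0 \right)} = 3 \cdot 62 \left(5 + 0\right) = 186 \cdot 5 = 930$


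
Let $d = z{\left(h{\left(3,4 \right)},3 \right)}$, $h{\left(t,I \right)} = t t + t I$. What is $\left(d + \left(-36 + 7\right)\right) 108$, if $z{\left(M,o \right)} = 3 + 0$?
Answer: $-2808$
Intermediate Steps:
$h{\left(t,I \right)} = t^{2} + I t$
$z{\left(M,o \right)} = 3$
$d = 3$
$\left(d + \left(-36 + 7\right)\right) 108 = \left(3 + \left(-36 + 7\right)\right) 108 = \left(3 - 29\right) 108 = \left(-26\right) 108 = -2808$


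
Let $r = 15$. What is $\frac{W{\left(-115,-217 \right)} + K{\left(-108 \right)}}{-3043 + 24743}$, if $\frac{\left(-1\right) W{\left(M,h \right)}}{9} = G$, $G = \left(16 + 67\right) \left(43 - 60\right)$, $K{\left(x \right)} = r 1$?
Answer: $\frac{6357}{10850} \approx 0.5859$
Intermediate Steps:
$K{\left(x \right)} = 15$ ($K{\left(x \right)} = 15 \cdot 1 = 15$)
$G = -1411$ ($G = 83 \left(-17\right) = -1411$)
$W{\left(M,h \right)} = 12699$ ($W{\left(M,h \right)} = \left(-9\right) \left(-1411\right) = 12699$)
$\frac{W{\left(-115,-217 \right)} + K{\left(-108 \right)}}{-3043 + 24743} = \frac{12699 + 15}{-3043 + 24743} = \frac{12714}{21700} = 12714 \cdot \frac{1}{21700} = \frac{6357}{10850}$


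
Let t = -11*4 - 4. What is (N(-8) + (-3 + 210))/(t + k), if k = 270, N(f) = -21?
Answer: 31/37 ≈ 0.83784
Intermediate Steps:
t = -48 (t = -44 - 4 = -48)
(N(-8) + (-3 + 210))/(t + k) = (-21 + (-3 + 210))/(-48 + 270) = (-21 + 207)/222 = 186*(1/222) = 31/37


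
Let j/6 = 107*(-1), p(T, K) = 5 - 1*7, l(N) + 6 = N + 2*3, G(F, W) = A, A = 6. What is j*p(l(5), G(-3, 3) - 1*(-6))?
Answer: 1284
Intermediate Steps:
G(F, W) = 6
l(N) = N (l(N) = -6 + (N + 2*3) = -6 + (N + 6) = -6 + (6 + N) = N)
p(T, K) = -2 (p(T, K) = 5 - 7 = -2)
j = -642 (j = 6*(107*(-1)) = 6*(-107) = -642)
j*p(l(5), G(-3, 3) - 1*(-6)) = -642*(-2) = 1284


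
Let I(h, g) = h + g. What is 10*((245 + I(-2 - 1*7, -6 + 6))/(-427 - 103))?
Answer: -236/53 ≈ -4.4528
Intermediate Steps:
I(h, g) = g + h
10*((245 + I(-2 - 1*7, -6 + 6))/(-427 - 103)) = 10*((245 + ((-6 + 6) + (-2 - 1*7)))/(-427 - 103)) = 10*((245 + (0 + (-2 - 7)))/(-530)) = 10*((245 + (0 - 9))*(-1/530)) = 10*((245 - 9)*(-1/530)) = 10*(236*(-1/530)) = 10*(-118/265) = -236/53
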